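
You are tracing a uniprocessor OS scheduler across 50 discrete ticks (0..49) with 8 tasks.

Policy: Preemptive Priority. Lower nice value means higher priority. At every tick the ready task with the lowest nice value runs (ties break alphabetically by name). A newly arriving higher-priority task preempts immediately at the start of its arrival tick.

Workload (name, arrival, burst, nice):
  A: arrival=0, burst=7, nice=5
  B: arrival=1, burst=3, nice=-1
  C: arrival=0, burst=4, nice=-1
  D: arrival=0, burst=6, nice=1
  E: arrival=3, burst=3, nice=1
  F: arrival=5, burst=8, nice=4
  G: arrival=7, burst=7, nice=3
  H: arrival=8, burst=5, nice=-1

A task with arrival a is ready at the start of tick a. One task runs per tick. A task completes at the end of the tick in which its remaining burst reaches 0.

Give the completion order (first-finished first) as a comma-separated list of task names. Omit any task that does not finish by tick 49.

completion order = B, C, H, D, E, G, F, A

t=0: ready={A,C,D} → run C
t=1: ready={A,B,C,D} → run B
t=2: ready={A,B,C,D} → run B
t=3: ready={A,B,C,D,E} → run B
t=4: ready={A,C,D,E} → run C
t=5: ready={A,C,D,E,F} → run C
t=6: ready={A,C,D,E,F} → run C
t=7: ready={A,D,E,F,G} → run D
t=8: ready={A,D,E,F,G,H} → run H
t=9: ready={A,D,E,F,G,H} → run H
t=10: ready={A,D,E,F,G,H} → run H
t=11: ready={A,D,E,F,G,H} → run H
t=12: ready={A,D,E,F,G,H} → run H
t=13: ready={A,D,E,F,G} → run D
t=14: ready={A,D,E,F,G} → run D
t=15: ready={A,D,E,F,G} → run D
t=16: ready={A,D,E,F,G} → run D
t=17: ready={A,D,E,F,G} → run D
t=18: ready={A,E,F,G} → run E
t=19: ready={A,E,F,G} → run E
t=20: ready={A,E,F,G} → run E
t=21: ready={A,F,G} → run G
t=22: ready={A,F,G} → run G
t=23: ready={A,F,G} → run G
t=24: ready={A,F,G} → run G
t=25: ready={A,F,G} → run G
t=26: ready={A,F,G} → run G
t=27: ready={A,F,G} → run G
t=28: ready={A,F} → run F
t=29: ready={A,F} → run F
t=30: ready={A,F} → run F
t=31: ready={A,F} → run F
t=32: ready={A,F} → run F
t=33: ready={A,F} → run F
t=34: ready={A,F} → run F
t=35: ready={A,F} → run F
t=36: ready={A} → run A
t=37: ready={A} → run A
t=38: ready={A} → run A
t=39: ready={A} → run A
t=40: ready={A} → run A
t=41: ready={A} → run A
t=42: ready={A} → run A
t=43: (idle)
t=44: (idle)
t=45: (idle)
t=46: (idle)
t=47: (idle)
t=48: (idle)
t=49: (idle)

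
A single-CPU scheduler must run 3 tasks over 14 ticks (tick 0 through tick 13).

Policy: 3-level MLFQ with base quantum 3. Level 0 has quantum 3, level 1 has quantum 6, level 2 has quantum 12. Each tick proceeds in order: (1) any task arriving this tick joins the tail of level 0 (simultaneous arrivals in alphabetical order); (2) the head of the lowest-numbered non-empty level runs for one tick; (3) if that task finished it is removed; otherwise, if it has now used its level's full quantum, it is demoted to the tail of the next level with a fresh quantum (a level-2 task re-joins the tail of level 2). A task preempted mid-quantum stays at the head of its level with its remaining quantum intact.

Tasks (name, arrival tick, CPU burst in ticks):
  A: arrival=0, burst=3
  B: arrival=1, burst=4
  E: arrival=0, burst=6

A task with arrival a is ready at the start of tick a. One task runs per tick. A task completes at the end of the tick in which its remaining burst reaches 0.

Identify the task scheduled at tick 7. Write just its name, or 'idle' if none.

t=0: L0/L1/L2 = AE/-/- → run A
t=1: L0/L1/L2 = AEB/-/- → run A
t=2: L0/L1/L2 = AEB/-/- → run A
t=3: L0/L1/L2 = EB/-/- → run E
t=4: L0/L1/L2 = EB/-/- → run E
t=5: L0/L1/L2 = EB/-/- → run E
t=6: L0/L1/L2 = B/E/- → run B
t=7: L0/L1/L2 = B/E/- → run B
t=8: L0/L1/L2 = B/E/- → run B
t=9: L0/L1/L2 = -/EB/- → run E
t=10: L0/L1/L2 = -/EB/- → run E
t=11: L0/L1/L2 = -/EB/- → run E
t=12: L0/L1/L2 = -/B/- → run B
t=13: (idle)

running at tick 7 = B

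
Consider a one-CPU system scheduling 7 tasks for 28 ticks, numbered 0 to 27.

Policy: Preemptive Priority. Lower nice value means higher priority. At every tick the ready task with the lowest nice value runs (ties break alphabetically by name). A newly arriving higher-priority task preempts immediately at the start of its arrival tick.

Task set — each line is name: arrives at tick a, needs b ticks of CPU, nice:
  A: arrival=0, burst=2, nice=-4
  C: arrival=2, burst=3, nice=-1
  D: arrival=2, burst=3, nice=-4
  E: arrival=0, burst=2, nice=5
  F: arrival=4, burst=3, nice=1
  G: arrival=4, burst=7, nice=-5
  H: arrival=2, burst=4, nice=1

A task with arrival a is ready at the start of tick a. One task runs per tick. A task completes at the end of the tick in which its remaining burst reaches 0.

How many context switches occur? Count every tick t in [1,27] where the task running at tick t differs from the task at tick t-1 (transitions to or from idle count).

context switches = 8

t=0: ready={A,E} → run A
t=1: ready={A,E} → run A
t=2: ready={C,D,E,H} → run D
t=3: ready={C,D,E,H} → run D
t=4: ready={C,D,E,F,G,H} → run G
t=5: ready={C,D,E,F,G,H} → run G
t=6: ready={C,D,E,F,G,H} → run G
t=7: ready={C,D,E,F,G,H} → run G
t=8: ready={C,D,E,F,G,H} → run G
t=9: ready={C,D,E,F,G,H} → run G
t=10: ready={C,D,E,F,G,H} → run G
t=11: ready={C,D,E,F,H} → run D
t=12: ready={C,E,F,H} → run C
t=13: ready={C,E,F,H} → run C
t=14: ready={C,E,F,H} → run C
t=15: ready={E,F,H} → run F
t=16: ready={E,F,H} → run F
t=17: ready={E,F,H} → run F
t=18: ready={E,H} → run H
t=19: ready={E,H} → run H
t=20: ready={E,H} → run H
t=21: ready={E,H} → run H
t=22: ready={E} → run E
t=23: ready={E} → run E
t=24: (idle)
t=25: (idle)
t=26: (idle)
t=27: (idle)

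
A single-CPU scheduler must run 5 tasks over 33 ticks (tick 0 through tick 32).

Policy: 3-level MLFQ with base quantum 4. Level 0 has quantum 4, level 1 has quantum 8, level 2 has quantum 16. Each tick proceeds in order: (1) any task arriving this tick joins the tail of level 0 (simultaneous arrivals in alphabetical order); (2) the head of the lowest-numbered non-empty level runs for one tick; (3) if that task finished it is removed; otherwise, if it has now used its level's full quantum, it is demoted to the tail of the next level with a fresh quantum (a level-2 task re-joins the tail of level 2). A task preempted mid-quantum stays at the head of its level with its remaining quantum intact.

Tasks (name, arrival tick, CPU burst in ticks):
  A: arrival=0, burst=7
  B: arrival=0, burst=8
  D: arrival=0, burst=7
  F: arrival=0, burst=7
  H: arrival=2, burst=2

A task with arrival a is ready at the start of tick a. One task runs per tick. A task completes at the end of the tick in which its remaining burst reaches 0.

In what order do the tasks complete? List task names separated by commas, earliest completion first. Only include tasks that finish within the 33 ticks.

t=0: L0/L1/L2 = ABDF/-/- → run A
t=1: L0/L1/L2 = ABDF/-/- → run A
t=2: L0/L1/L2 = ABDFH/-/- → run A
t=3: L0/L1/L2 = ABDFH/-/- → run A
t=4: L0/L1/L2 = BDFH/A/- → run B
t=5: L0/L1/L2 = BDFH/A/- → run B
t=6: L0/L1/L2 = BDFH/A/- → run B
t=7: L0/L1/L2 = BDFH/A/- → run B
t=8: L0/L1/L2 = DFH/AB/- → run D
t=9: L0/L1/L2 = DFH/AB/- → run D
t=10: L0/L1/L2 = DFH/AB/- → run D
t=11: L0/L1/L2 = DFH/AB/- → run D
t=12: L0/L1/L2 = FH/ABD/- → run F
t=13: L0/L1/L2 = FH/ABD/- → run F
t=14: L0/L1/L2 = FH/ABD/- → run F
t=15: L0/L1/L2 = FH/ABD/- → run F
t=16: L0/L1/L2 = H/ABDF/- → run H
t=17: L0/L1/L2 = H/ABDF/- → run H
t=18: L0/L1/L2 = -/ABDF/- → run A
t=19: L0/L1/L2 = -/ABDF/- → run A
t=20: L0/L1/L2 = -/ABDF/- → run A
t=21: L0/L1/L2 = -/BDF/- → run B
t=22: L0/L1/L2 = -/BDF/- → run B
t=23: L0/L1/L2 = -/BDF/- → run B
t=24: L0/L1/L2 = -/BDF/- → run B
t=25: L0/L1/L2 = -/DF/- → run D
t=26: L0/L1/L2 = -/DF/- → run D
t=27: L0/L1/L2 = -/DF/- → run D
t=28: L0/L1/L2 = -/F/- → run F
t=29: L0/L1/L2 = -/F/- → run F
t=30: L0/L1/L2 = -/F/- → run F
t=31: (idle)
t=32: (idle)

completion order = H, A, B, D, F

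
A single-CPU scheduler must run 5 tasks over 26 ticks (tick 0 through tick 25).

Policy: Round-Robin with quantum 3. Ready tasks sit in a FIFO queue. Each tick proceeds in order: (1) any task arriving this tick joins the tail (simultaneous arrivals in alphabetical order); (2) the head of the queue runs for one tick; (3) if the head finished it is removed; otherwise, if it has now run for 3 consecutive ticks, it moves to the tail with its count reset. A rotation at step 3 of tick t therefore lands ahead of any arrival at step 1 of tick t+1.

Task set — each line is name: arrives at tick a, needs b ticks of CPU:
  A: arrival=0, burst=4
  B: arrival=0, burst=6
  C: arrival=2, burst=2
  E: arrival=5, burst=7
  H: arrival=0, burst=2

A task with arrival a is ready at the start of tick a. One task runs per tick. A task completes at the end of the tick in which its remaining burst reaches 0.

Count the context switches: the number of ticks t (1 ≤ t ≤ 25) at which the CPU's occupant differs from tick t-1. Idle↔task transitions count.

context switches = 8

t=0: queue=[A,B,H] q_used=0 → run A
t=1: queue=[A,B,H] q_used=1 → run A
t=2: queue=[A,B,H,C] q_used=2 → run A
t=3: queue=[B,H,C,A] q_used=0 → run B
t=4: queue=[B,H,C,A] q_used=1 → run B
t=5: queue=[B,H,C,A,E] q_used=2 → run B
t=6: queue=[H,C,A,E,B] q_used=0 → run H
t=7: queue=[H,C,A,E,B] q_used=1 → run H
t=8: queue=[C,A,E,B] q_used=0 → run C
t=9: queue=[C,A,E,B] q_used=1 → run C
t=10: queue=[A,E,B] q_used=0 → run A
t=11: queue=[E,B] q_used=0 → run E
t=12: queue=[E,B] q_used=1 → run E
t=13: queue=[E,B] q_used=2 → run E
t=14: queue=[B,E] q_used=0 → run B
t=15: queue=[B,E] q_used=1 → run B
t=16: queue=[B,E] q_used=2 → run B
t=17: queue=[E] q_used=0 → run E
t=18: queue=[E] q_used=1 → run E
t=19: queue=[E] q_used=2 → run E
t=20: queue=[E] q_used=0 → run E
t=21: (idle)
t=22: (idle)
t=23: (idle)
t=24: (idle)
t=25: (idle)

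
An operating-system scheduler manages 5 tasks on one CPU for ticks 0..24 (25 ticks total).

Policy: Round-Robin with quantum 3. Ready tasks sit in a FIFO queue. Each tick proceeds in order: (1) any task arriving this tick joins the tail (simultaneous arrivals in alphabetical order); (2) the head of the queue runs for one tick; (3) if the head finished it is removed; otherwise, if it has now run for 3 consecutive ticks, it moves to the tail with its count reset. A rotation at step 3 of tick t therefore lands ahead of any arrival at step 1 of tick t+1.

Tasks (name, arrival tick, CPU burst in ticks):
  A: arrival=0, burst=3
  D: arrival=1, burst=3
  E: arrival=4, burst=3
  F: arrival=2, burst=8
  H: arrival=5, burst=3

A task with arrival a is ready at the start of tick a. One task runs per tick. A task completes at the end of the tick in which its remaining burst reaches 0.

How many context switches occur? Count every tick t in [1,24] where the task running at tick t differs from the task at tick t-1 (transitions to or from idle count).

t=0: queue=[A] q_used=0 → run A
t=1: queue=[A,D] q_used=1 → run A
t=2: queue=[A,D,F] q_used=2 → run A
t=3: queue=[D,F] q_used=0 → run D
t=4: queue=[D,F,E] q_used=1 → run D
t=5: queue=[D,F,E,H] q_used=2 → run D
t=6: queue=[F,E,H] q_used=0 → run F
t=7: queue=[F,E,H] q_used=1 → run F
t=8: queue=[F,E,H] q_used=2 → run F
t=9: queue=[E,H,F] q_used=0 → run E
t=10: queue=[E,H,F] q_used=1 → run E
t=11: queue=[E,H,F] q_used=2 → run E
t=12: queue=[H,F] q_used=0 → run H
t=13: queue=[H,F] q_used=1 → run H
t=14: queue=[H,F] q_used=2 → run H
t=15: queue=[F] q_used=0 → run F
t=16: queue=[F] q_used=1 → run F
t=17: queue=[F] q_used=2 → run F
t=18: queue=[F] q_used=0 → run F
t=19: queue=[F] q_used=1 → run F
t=20: (idle)
t=21: (idle)
t=22: (idle)
t=23: (idle)
t=24: (idle)

context switches = 6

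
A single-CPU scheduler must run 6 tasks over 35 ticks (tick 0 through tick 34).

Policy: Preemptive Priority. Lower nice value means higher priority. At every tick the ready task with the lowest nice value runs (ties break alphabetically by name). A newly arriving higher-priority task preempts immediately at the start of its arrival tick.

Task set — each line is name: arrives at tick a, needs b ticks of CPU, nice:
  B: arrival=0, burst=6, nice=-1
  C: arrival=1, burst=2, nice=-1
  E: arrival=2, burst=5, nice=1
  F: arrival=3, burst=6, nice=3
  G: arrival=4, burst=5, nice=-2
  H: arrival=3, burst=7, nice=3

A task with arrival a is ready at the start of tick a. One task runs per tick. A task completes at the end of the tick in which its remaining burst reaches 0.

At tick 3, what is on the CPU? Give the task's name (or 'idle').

t=0: ready={B} → run B
t=1: ready={B,C} → run B
t=2: ready={B,C,E} → run B
t=3: ready={B,C,E,F,H} → run B
t=4: ready={B,C,E,F,G,H} → run G
t=5: ready={B,C,E,F,G,H} → run G
t=6: ready={B,C,E,F,G,H} → run G
t=7: ready={B,C,E,F,G,H} → run G
t=8: ready={B,C,E,F,G,H} → run G
t=9: ready={B,C,E,F,H} → run B
t=10: ready={B,C,E,F,H} → run B
t=11: ready={C,E,F,H} → run C
t=12: ready={C,E,F,H} → run C
t=13: ready={E,F,H} → run E
t=14: ready={E,F,H} → run E
t=15: ready={E,F,H} → run E
t=16: ready={E,F,H} → run E
t=17: ready={E,F,H} → run E
t=18: ready={F,H} → run F
t=19: ready={F,H} → run F
t=20: ready={F,H} → run F
t=21: ready={F,H} → run F
t=22: ready={F,H} → run F
t=23: ready={F,H} → run F
t=24: ready={H} → run H
t=25: ready={H} → run H
t=26: ready={H} → run H
t=27: ready={H} → run H
t=28: ready={H} → run H
t=29: ready={H} → run H
t=30: ready={H} → run H
t=31: (idle)
t=32: (idle)
t=33: (idle)
t=34: (idle)

running at tick 3 = B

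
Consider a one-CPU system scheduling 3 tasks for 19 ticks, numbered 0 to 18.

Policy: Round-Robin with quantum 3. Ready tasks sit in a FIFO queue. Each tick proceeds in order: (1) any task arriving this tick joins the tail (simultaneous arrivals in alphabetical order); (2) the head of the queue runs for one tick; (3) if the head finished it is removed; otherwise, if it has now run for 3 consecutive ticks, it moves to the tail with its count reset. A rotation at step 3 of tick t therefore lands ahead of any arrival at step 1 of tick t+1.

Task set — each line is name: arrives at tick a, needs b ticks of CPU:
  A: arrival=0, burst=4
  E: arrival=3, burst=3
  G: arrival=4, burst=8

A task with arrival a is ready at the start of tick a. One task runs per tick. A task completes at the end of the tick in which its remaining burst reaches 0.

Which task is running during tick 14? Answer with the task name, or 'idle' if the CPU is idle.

t=0: queue=[A] q_used=0 → run A
t=1: queue=[A] q_used=1 → run A
t=2: queue=[A] q_used=2 → run A
t=3: queue=[A,E] q_used=0 → run A
t=4: queue=[E,G] q_used=0 → run E
t=5: queue=[E,G] q_used=1 → run E
t=6: queue=[E,G] q_used=2 → run E
t=7: queue=[G] q_used=0 → run G
t=8: queue=[G] q_used=1 → run G
t=9: queue=[G] q_used=2 → run G
t=10: queue=[G] q_used=0 → run G
t=11: queue=[G] q_used=1 → run G
t=12: queue=[G] q_used=2 → run G
t=13: queue=[G] q_used=0 → run G
t=14: queue=[G] q_used=1 → run G
t=15: (idle)
t=16: (idle)
t=17: (idle)
t=18: (idle)

running at tick 14 = G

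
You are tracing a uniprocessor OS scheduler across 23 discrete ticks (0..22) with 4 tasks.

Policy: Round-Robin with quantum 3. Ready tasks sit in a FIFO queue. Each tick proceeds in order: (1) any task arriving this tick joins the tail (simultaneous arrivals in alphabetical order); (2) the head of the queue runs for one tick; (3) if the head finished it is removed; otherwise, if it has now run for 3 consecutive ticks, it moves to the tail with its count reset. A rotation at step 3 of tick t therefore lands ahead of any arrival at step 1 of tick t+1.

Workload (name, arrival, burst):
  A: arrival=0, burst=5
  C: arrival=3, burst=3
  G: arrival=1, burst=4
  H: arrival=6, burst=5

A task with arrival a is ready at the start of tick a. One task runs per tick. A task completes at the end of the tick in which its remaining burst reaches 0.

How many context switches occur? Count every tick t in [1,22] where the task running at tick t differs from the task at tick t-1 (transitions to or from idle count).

context switches = 6

t=0: queue=[A] q_used=0 → run A
t=1: queue=[A,G] q_used=1 → run A
t=2: queue=[A,G] q_used=2 → run A
t=3: queue=[G,A,C] q_used=0 → run G
t=4: queue=[G,A,C] q_used=1 → run G
t=5: queue=[G,A,C] q_used=2 → run G
t=6: queue=[A,C,G,H] q_used=0 → run A
t=7: queue=[A,C,G,H] q_used=1 → run A
t=8: queue=[C,G,H] q_used=0 → run C
t=9: queue=[C,G,H] q_used=1 → run C
t=10: queue=[C,G,H] q_used=2 → run C
t=11: queue=[G,H] q_used=0 → run G
t=12: queue=[H] q_used=0 → run H
t=13: queue=[H] q_used=1 → run H
t=14: queue=[H] q_used=2 → run H
t=15: queue=[H] q_used=0 → run H
t=16: queue=[H] q_used=1 → run H
t=17: (idle)
t=18: (idle)
t=19: (idle)
t=20: (idle)
t=21: (idle)
t=22: (idle)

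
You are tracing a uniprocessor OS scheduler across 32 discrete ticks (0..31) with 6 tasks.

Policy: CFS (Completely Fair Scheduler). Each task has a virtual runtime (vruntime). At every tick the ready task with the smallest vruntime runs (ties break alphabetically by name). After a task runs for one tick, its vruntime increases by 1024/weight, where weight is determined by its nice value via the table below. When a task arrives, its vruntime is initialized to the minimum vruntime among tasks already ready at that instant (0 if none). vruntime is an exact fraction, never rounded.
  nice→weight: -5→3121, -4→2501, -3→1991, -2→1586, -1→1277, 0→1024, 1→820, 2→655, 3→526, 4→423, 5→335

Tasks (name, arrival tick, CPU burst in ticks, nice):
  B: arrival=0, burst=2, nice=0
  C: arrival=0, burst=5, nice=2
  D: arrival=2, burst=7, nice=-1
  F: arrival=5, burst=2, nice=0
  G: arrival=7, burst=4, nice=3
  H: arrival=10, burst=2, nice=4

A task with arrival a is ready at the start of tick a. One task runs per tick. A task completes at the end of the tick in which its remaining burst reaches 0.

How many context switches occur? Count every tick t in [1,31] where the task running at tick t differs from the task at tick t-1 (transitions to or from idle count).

t=0: vr[B=0 C=0] → run B
t=1: vr[B=1 C=0] → run C
t=2: vr[B=1 C=1024/655 D=1] → run B
t=3: vr[C=1024/655 D=1] → run D
t=4: vr[C=1024/655 D=2301/1277] → run C
t=5: vr[C=2048/655 D=2301/1277 F=2301/1277] → run D
t=6: vr[C=2048/655 D=3325/1277 F=2301/1277] → run F
t=7: vr[C=2048/655 D=3325/1277 F=3578/1277 G=3325/1277] → run D
t=8: vr[C=2048/655 D=4349/1277 F=3578/1277 G=3325/1277] → run G
t=9: vr[C=2048/655 D=4349/1277 F=3578/1277 G=1528299/335851] → run F
t=10: vr[C=2048/655 D=4349/1277 G=1528299/335851 H=2048/655] → run C
t=11: vr[C=3072/655 D=4349/1277 G=1528299/335851 H=2048/655] → run H
t=12: vr[C=3072/655 D=4349/1277 G=1528299/335851 H=1537024/277065] → run D
t=13: vr[C=3072/655 D=5373/1277 G=1528299/335851 H=1537024/277065] → run D
t=14: vr[C=3072/655 D=6397/1277 G=1528299/335851 H=1537024/277065] → run G
t=15: vr[C=3072/655 D=6397/1277 G=2182123/335851 H=1537024/277065] → run C
t=16: vr[C=4096/655 D=6397/1277 G=2182123/335851 H=1537024/277065] → run D
t=17: vr[C=4096/655 D=7421/1277 G=2182123/335851 H=1537024/277065] → run H
t=18: vr[C=4096/655 D=7421/1277 G=2182123/335851] → run D
t=19: vr[C=4096/655 G=2182123/335851] → run C
t=20: vr[G=2182123/335851] → run G
t=21: vr[G=2835947/335851] → run G
t=22: (idle)
t=23: (idle)
t=24: (idle)
t=25: (idle)
t=26: (idle)
t=27: (idle)
t=28: (idle)
t=29: (idle)
t=30: (idle)
t=31: (idle)

context switches = 20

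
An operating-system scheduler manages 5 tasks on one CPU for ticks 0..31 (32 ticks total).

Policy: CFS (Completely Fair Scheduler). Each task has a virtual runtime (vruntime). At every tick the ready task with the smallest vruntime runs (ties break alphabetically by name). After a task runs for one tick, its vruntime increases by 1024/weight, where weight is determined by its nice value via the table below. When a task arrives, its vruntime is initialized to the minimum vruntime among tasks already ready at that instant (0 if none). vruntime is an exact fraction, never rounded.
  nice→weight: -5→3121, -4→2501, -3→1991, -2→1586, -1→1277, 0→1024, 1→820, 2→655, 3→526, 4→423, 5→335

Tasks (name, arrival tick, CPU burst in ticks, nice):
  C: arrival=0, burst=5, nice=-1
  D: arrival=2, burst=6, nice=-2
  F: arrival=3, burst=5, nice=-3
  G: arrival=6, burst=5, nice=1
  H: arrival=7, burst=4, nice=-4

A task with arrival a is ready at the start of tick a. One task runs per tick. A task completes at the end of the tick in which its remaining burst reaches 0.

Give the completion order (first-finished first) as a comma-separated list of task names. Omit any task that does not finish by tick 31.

t=0: vr[C=0] → run C
t=1: vr[C=1024/1277] → run C
t=2: vr[C=2048/1277 D=2048/1277] → run C
t=3: vr[C=3072/1277 D=2048/1277 F=2048/1277] → run D
t=4: vr[C=3072/1277 D=2277888/1012661 F=2048/1277] → run F
t=5: vr[C=3072/1277 D=2277888/1012661 F=5385216/2542507] → run F
t=6: vr[C=3072/1277 D=2277888/1012661 F=6692864/2542507 G=2277888/1012661] → run D
t=7: vr[C=3072/1277 D=2931712/1012661 F=6692864/2542507 G=2277888/1012661 H=2277888/1012661] → run G
t=8: vr[C=3072/1277 D=2931712/1012661 F=6692864/2542507 G=726208256/207595505 H=2277888/1012661] → run H
t=9: vr[C=3072/1277 D=2931712/1012661 F=6692864/2542507 G=726208256/207595505 H=110392832/41519101] → run C
t=10: vr[C=4096/1277 D=2931712/1012661 F=6692864/2542507 G=726208256/207595505 H=110392832/41519101] → run F
t=11: vr[C=4096/1277 D=2931712/1012661 F=8000512/2542507 G=726208256/207595505 H=110392832/41519101] → run H
t=12: vr[C=4096/1277 D=2931712/1012661 F=8000512/2542507 G=726208256/207595505 H=127392256/41519101] → run D
t=13: vr[C=4096/1277 D=3585536/1012661 F=8000512/2542507 G=726208256/207595505 H=127392256/41519101] → run H
t=14: vr[C=4096/1277 D=3585536/1012661 F=8000512/2542507 G=726208256/207595505 H=144391680/41519101] → run F
t=15: vr[C=4096/1277 D=3585536/1012661 F=9308160/2542507 G=726208256/207595505 H=144391680/41519101] → run C
t=16: vr[D=3585536/1012661 F=9308160/2542507 G=726208256/207595505 H=144391680/41519101] → run H
t=17: vr[D=3585536/1012661 F=9308160/2542507 G=726208256/207595505] → run G
t=18: vr[D=3585536/1012661 F=9308160/2542507 G=985449472/207595505] → run D
t=19: vr[D=4239360/1012661 F=9308160/2542507 G=985449472/207595505] → run F
t=20: vr[D=4239360/1012661 G=985449472/207595505] → run D
t=21: vr[D=4893184/1012661 G=985449472/207595505] → run G
t=22: vr[D=4893184/1012661 G=1244690688/207595505] → run D
t=23: vr[G=1244690688/207595505] → run G
t=24: vr[G=1503931904/207595505] → run G
t=25: (idle)
t=26: (idle)
t=27: (idle)
t=28: (idle)
t=29: (idle)
t=30: (idle)
t=31: (idle)

completion order = C, H, F, D, G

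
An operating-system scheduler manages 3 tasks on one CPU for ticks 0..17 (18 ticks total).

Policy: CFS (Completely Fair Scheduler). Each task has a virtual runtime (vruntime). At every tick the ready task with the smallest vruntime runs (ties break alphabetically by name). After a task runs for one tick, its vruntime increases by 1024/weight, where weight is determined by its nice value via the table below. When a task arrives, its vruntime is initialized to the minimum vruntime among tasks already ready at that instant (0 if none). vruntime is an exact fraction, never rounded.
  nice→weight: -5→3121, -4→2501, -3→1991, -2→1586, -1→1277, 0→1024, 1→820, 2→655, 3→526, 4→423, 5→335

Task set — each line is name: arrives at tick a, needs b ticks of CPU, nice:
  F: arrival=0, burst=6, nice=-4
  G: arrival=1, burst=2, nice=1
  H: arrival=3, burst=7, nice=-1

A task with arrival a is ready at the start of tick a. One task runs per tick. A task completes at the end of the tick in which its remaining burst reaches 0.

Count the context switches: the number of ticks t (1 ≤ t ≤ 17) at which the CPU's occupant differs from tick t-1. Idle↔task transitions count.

t=0: vr[F=0] → run F
t=1: vr[F=1024/2501 G=1024/2501] → run F
t=2: vr[F=2048/2501 G=1024/2501] → run G
t=3: vr[F=2048/2501 G=20736/12505 H=2048/2501] → run F
t=4: vr[F=3072/2501 G=20736/12505 H=2048/2501] → run H
t=5: vr[F=3072/2501 G=20736/12505 H=5176320/3193777] → run F
t=6: vr[F=4096/2501 G=20736/12505 H=5176320/3193777] → run H
t=7: vr[F=4096/2501 G=20736/12505 H=7737344/3193777] → run F
t=8: vr[F=5120/2501 G=20736/12505 H=7737344/3193777] → run G
t=9: vr[F=5120/2501 H=7737344/3193777] → run F
t=10: vr[H=7737344/3193777] → run H
t=11: vr[H=10298368/3193777] → run H
t=12: vr[H=12859392/3193777] → run H
t=13: vr[H=15420416/3193777] → run H
t=14: vr[H=17981440/3193777] → run H
t=15: (idle)
t=16: (idle)
t=17: (idle)

context switches = 10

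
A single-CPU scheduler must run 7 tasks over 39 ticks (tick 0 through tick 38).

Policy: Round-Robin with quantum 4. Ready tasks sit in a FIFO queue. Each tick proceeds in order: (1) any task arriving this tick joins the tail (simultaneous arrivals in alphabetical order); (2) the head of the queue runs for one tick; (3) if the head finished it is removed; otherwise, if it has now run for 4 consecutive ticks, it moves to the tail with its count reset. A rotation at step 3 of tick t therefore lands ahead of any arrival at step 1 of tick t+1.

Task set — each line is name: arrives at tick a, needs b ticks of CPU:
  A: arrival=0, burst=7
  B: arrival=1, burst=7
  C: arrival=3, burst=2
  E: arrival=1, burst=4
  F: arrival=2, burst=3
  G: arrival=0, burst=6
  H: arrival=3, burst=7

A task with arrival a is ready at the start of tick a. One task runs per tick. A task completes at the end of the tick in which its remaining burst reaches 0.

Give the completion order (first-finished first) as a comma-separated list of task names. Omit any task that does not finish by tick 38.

t=0: queue=[A,G] q_used=0 → run A
t=1: queue=[A,G,B,E] q_used=1 → run A
t=2: queue=[A,G,B,E,F] q_used=2 → run A
t=3: queue=[A,G,B,E,F,C,H] q_used=3 → run A
t=4: queue=[G,B,E,F,C,H,A] q_used=0 → run G
t=5: queue=[G,B,E,F,C,H,A] q_used=1 → run G
t=6: queue=[G,B,E,F,C,H,A] q_used=2 → run G
t=7: queue=[G,B,E,F,C,H,A] q_used=3 → run G
t=8: queue=[B,E,F,C,H,A,G] q_used=0 → run B
t=9: queue=[B,E,F,C,H,A,G] q_used=1 → run B
t=10: queue=[B,E,F,C,H,A,G] q_used=2 → run B
t=11: queue=[B,E,F,C,H,A,G] q_used=3 → run B
t=12: queue=[E,F,C,H,A,G,B] q_used=0 → run E
t=13: queue=[E,F,C,H,A,G,B] q_used=1 → run E
t=14: queue=[E,F,C,H,A,G,B] q_used=2 → run E
t=15: queue=[E,F,C,H,A,G,B] q_used=3 → run E
t=16: queue=[F,C,H,A,G,B] q_used=0 → run F
t=17: queue=[F,C,H,A,G,B] q_used=1 → run F
t=18: queue=[F,C,H,A,G,B] q_used=2 → run F
t=19: queue=[C,H,A,G,B] q_used=0 → run C
t=20: queue=[C,H,A,G,B] q_used=1 → run C
t=21: queue=[H,A,G,B] q_used=0 → run H
t=22: queue=[H,A,G,B] q_used=1 → run H
t=23: queue=[H,A,G,B] q_used=2 → run H
t=24: queue=[H,A,G,B] q_used=3 → run H
t=25: queue=[A,G,B,H] q_used=0 → run A
t=26: queue=[A,G,B,H] q_used=1 → run A
t=27: queue=[A,G,B,H] q_used=2 → run A
t=28: queue=[G,B,H] q_used=0 → run G
t=29: queue=[G,B,H] q_used=1 → run G
t=30: queue=[B,H] q_used=0 → run B
t=31: queue=[B,H] q_used=1 → run B
t=32: queue=[B,H] q_used=2 → run B
t=33: queue=[H] q_used=0 → run H
t=34: queue=[H] q_used=1 → run H
t=35: queue=[H] q_used=2 → run H
t=36: (idle)
t=37: (idle)
t=38: (idle)

completion order = E, F, C, A, G, B, H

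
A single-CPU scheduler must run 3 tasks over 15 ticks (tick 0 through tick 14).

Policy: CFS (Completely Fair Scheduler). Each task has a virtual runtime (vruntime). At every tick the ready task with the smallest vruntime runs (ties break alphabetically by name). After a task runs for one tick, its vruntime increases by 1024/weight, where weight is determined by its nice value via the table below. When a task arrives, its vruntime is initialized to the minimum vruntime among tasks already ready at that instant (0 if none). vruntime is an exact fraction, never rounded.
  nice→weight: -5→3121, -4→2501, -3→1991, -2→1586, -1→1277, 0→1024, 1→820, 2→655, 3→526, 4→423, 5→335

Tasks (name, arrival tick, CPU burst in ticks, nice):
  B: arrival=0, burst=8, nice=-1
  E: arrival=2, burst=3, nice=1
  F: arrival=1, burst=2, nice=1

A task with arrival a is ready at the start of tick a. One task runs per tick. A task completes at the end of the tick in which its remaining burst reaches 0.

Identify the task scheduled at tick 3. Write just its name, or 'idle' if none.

running at tick 3 = F

t=0: vr[B=0] → run B
t=1: vr[B=1024/1277 F=1024/1277] → run B
t=2: vr[B=2048/1277 E=1024/1277 F=1024/1277] → run E
t=3: vr[B=2048/1277 E=536832/261785 F=1024/1277] → run F
t=4: vr[B=2048/1277 E=536832/261785 F=536832/261785] → run B
t=5: vr[B=3072/1277 E=536832/261785 F=536832/261785] → run E
t=6: vr[B=3072/1277 E=863744/261785 F=536832/261785] → run F
t=7: vr[B=3072/1277 E=863744/261785] → run B
t=8: vr[B=4096/1277 E=863744/261785] → run B
t=9: vr[B=5120/1277 E=863744/261785] → run E
t=10: vr[B=5120/1277] → run B
t=11: vr[B=6144/1277] → run B
t=12: vr[B=7168/1277] → run B
t=13: (idle)
t=14: (idle)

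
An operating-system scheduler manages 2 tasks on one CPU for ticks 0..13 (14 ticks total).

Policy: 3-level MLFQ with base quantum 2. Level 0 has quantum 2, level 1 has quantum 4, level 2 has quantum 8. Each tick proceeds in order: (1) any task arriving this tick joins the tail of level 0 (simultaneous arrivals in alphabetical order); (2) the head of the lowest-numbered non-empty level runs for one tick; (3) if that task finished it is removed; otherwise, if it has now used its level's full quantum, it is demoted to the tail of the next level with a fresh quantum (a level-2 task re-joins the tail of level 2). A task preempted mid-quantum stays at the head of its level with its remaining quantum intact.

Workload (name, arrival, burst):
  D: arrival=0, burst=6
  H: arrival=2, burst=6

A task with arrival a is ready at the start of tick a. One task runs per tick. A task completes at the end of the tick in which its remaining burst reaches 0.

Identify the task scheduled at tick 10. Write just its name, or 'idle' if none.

t=0: L0/L1/L2 = D/-/- → run D
t=1: L0/L1/L2 = D/-/- → run D
t=2: L0/L1/L2 = H/D/- → run H
t=3: L0/L1/L2 = H/D/- → run H
t=4: L0/L1/L2 = -/DH/- → run D
t=5: L0/L1/L2 = -/DH/- → run D
t=6: L0/L1/L2 = -/DH/- → run D
t=7: L0/L1/L2 = -/DH/- → run D
t=8: L0/L1/L2 = -/H/- → run H
t=9: L0/L1/L2 = -/H/- → run H
t=10: L0/L1/L2 = -/H/- → run H
t=11: L0/L1/L2 = -/H/- → run H
t=12: (idle)
t=13: (idle)

running at tick 10 = H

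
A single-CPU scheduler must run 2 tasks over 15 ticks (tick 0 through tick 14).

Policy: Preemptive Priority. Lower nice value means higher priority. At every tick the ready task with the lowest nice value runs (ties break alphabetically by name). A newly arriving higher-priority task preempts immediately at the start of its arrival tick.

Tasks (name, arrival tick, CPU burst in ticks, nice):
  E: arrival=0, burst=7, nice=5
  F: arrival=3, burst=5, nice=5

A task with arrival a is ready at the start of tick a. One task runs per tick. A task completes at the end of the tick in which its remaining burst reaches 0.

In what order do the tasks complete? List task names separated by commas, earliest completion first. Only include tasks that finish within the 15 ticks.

completion order = E, F

t=0: ready={E} → run E
t=1: ready={E} → run E
t=2: ready={E} → run E
t=3: ready={E,F} → run E
t=4: ready={E,F} → run E
t=5: ready={E,F} → run E
t=6: ready={E,F} → run E
t=7: ready={F} → run F
t=8: ready={F} → run F
t=9: ready={F} → run F
t=10: ready={F} → run F
t=11: ready={F} → run F
t=12: (idle)
t=13: (idle)
t=14: (idle)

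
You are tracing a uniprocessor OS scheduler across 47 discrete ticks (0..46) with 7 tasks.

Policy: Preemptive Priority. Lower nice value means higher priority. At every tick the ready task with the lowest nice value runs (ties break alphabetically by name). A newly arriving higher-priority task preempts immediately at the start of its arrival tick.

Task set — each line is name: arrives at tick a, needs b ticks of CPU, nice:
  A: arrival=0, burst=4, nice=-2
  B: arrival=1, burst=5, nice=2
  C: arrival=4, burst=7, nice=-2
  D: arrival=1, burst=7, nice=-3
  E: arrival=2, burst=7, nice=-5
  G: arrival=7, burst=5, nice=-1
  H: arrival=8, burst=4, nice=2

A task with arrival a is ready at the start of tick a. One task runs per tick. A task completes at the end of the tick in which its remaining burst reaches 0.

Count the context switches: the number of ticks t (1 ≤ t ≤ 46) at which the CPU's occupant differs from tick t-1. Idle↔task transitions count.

t=0: ready={A} → run A
t=1: ready={A,B,D} → run D
t=2: ready={A,B,D,E} → run E
t=3: ready={A,B,D,E} → run E
t=4: ready={A,B,C,D,E} → run E
t=5: ready={A,B,C,D,E} → run E
t=6: ready={A,B,C,D,E} → run E
t=7: ready={A,B,C,D,E,G} → run E
t=8: ready={A,B,C,D,E,G,H} → run E
t=9: ready={A,B,C,D,G,H} → run D
t=10: ready={A,B,C,D,G,H} → run D
t=11: ready={A,B,C,D,G,H} → run D
t=12: ready={A,B,C,D,G,H} → run D
t=13: ready={A,B,C,D,G,H} → run D
t=14: ready={A,B,C,D,G,H} → run D
t=15: ready={A,B,C,G,H} → run A
t=16: ready={A,B,C,G,H} → run A
t=17: ready={A,B,C,G,H} → run A
t=18: ready={B,C,G,H} → run C
t=19: ready={B,C,G,H} → run C
t=20: ready={B,C,G,H} → run C
t=21: ready={B,C,G,H} → run C
t=22: ready={B,C,G,H} → run C
t=23: ready={B,C,G,H} → run C
t=24: ready={B,C,G,H} → run C
t=25: ready={B,G,H} → run G
t=26: ready={B,G,H} → run G
t=27: ready={B,G,H} → run G
t=28: ready={B,G,H} → run G
t=29: ready={B,G,H} → run G
t=30: ready={B,H} → run B
t=31: ready={B,H} → run B
t=32: ready={B,H} → run B
t=33: ready={B,H} → run B
t=34: ready={B,H} → run B
t=35: ready={H} → run H
t=36: ready={H} → run H
t=37: ready={H} → run H
t=38: ready={H} → run H
t=39: (idle)
t=40: (idle)
t=41: (idle)
t=42: (idle)
t=43: (idle)
t=44: (idle)
t=45: (idle)
t=46: (idle)

context switches = 9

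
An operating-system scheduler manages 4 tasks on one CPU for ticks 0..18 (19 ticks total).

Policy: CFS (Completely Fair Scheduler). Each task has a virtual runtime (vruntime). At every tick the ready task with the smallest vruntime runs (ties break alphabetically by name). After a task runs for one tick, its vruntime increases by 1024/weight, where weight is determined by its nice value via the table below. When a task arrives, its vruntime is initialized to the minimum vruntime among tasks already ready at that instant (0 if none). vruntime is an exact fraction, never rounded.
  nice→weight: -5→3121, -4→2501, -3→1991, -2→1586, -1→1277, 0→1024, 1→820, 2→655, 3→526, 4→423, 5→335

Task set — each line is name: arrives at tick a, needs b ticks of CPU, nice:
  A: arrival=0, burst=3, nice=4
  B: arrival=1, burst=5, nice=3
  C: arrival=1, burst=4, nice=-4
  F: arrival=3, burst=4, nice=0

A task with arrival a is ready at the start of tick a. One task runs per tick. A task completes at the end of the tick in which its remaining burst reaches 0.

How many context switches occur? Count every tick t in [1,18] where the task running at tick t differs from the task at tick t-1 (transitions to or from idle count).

t=0: vr[A=0] → run A
t=1: vr[A=1024/423 B=1024/423 C=1024/423] → run A
t=2: vr[A=2048/423 B=1024/423 C=1024/423] → run B
t=3: vr[A=2048/423 B=485888/111249 C=1024/423 F=1024/423] → run C
t=4: vr[A=2048/423 B=485888/111249 C=2994176/1057923 F=1024/423] → run F
t=5: vr[A=2048/423 B=485888/111249 C=2994176/1057923 F=1447/423] → run C
t=6: vr[A=2048/423 B=485888/111249 C=3427328/1057923 F=1447/423] → run C
t=7: vr[A=2048/423 B=485888/111249 C=3860480/1057923 F=1447/423] → run F
t=8: vr[A=2048/423 B=485888/111249 C=3860480/1057923 F=1870/423] → run C
t=9: vr[A=2048/423 B=485888/111249 F=1870/423] → run B
t=10: vr[A=2048/423 B=702464/111249 F=1870/423] → run F
t=11: vr[A=2048/423 B=702464/111249 F=2293/423] → run A
t=12: vr[B=702464/111249 F=2293/423] → run F
t=13: vr[B=702464/111249] → run B
t=14: vr[B=919040/111249] → run B
t=15: vr[B=1135616/111249] → run B
t=16: (idle)
t=17: (idle)
t=18: (idle)

context switches = 12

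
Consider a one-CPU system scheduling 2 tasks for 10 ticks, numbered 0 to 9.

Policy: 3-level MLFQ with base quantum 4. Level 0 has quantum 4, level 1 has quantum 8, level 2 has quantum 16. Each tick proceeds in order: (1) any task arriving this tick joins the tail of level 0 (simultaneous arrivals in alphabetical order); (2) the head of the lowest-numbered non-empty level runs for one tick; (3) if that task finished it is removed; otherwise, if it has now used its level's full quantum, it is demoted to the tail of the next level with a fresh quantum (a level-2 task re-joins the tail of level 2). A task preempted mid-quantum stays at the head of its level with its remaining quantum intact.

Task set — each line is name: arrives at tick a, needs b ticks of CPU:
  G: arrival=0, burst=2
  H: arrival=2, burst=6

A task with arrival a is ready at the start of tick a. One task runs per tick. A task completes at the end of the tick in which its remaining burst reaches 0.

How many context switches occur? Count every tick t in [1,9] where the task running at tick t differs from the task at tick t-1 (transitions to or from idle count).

context switches = 2

t=0: L0/L1/L2 = G/-/- → run G
t=1: L0/L1/L2 = G/-/- → run G
t=2: L0/L1/L2 = H/-/- → run H
t=3: L0/L1/L2 = H/-/- → run H
t=4: L0/L1/L2 = H/-/- → run H
t=5: L0/L1/L2 = H/-/- → run H
t=6: L0/L1/L2 = -/H/- → run H
t=7: L0/L1/L2 = -/H/- → run H
t=8: (idle)
t=9: (idle)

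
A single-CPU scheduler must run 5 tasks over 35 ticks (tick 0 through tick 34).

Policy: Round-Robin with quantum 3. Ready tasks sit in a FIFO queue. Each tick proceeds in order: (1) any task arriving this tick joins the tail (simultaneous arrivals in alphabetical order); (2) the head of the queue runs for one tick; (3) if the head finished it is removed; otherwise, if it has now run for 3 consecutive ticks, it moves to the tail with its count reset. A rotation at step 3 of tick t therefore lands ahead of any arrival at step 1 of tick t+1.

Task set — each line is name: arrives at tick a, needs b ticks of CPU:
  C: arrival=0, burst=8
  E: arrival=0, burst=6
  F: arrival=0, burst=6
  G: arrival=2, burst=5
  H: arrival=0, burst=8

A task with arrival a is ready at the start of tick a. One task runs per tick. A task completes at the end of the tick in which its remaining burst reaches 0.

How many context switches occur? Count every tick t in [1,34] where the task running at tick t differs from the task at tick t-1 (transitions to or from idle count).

context switches = 12

t=0: queue=[C,E,F,H] q_used=0 → run C
t=1: queue=[C,E,F,H] q_used=1 → run C
t=2: queue=[C,E,F,H,G] q_used=2 → run C
t=3: queue=[E,F,H,G,C] q_used=0 → run E
t=4: queue=[E,F,H,G,C] q_used=1 → run E
t=5: queue=[E,F,H,G,C] q_used=2 → run E
t=6: queue=[F,H,G,C,E] q_used=0 → run F
t=7: queue=[F,H,G,C,E] q_used=1 → run F
t=8: queue=[F,H,G,C,E] q_used=2 → run F
t=9: queue=[H,G,C,E,F] q_used=0 → run H
t=10: queue=[H,G,C,E,F] q_used=1 → run H
t=11: queue=[H,G,C,E,F] q_used=2 → run H
t=12: queue=[G,C,E,F,H] q_used=0 → run G
t=13: queue=[G,C,E,F,H] q_used=1 → run G
t=14: queue=[G,C,E,F,H] q_used=2 → run G
t=15: queue=[C,E,F,H,G] q_used=0 → run C
t=16: queue=[C,E,F,H,G] q_used=1 → run C
t=17: queue=[C,E,F,H,G] q_used=2 → run C
t=18: queue=[E,F,H,G,C] q_used=0 → run E
t=19: queue=[E,F,H,G,C] q_used=1 → run E
t=20: queue=[E,F,H,G,C] q_used=2 → run E
t=21: queue=[F,H,G,C] q_used=0 → run F
t=22: queue=[F,H,G,C] q_used=1 → run F
t=23: queue=[F,H,G,C] q_used=2 → run F
t=24: queue=[H,G,C] q_used=0 → run H
t=25: queue=[H,G,C] q_used=1 → run H
t=26: queue=[H,G,C] q_used=2 → run H
t=27: queue=[G,C,H] q_used=0 → run G
t=28: queue=[G,C,H] q_used=1 → run G
t=29: queue=[C,H] q_used=0 → run C
t=30: queue=[C,H] q_used=1 → run C
t=31: queue=[H] q_used=0 → run H
t=32: queue=[H] q_used=1 → run H
t=33: (idle)
t=34: (idle)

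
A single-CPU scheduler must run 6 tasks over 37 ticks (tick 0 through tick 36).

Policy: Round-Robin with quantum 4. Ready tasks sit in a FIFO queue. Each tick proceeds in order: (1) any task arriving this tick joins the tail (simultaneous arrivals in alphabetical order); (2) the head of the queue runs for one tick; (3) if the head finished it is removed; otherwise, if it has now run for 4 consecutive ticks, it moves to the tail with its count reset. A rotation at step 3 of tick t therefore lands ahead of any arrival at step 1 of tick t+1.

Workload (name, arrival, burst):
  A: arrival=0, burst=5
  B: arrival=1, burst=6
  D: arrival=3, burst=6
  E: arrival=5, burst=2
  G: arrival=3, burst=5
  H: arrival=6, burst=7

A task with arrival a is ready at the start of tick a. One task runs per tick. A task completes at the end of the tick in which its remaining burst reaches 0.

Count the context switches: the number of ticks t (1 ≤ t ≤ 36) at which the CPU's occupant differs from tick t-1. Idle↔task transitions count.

context switches = 11

t=0: queue=[A] q_used=0 → run A
t=1: queue=[A,B] q_used=1 → run A
t=2: queue=[A,B] q_used=2 → run A
t=3: queue=[A,B,D,G] q_used=3 → run A
t=4: queue=[B,D,G,A] q_used=0 → run B
t=5: queue=[B,D,G,A,E] q_used=1 → run B
t=6: queue=[B,D,G,A,E,H] q_used=2 → run B
t=7: queue=[B,D,G,A,E,H] q_used=3 → run B
t=8: queue=[D,G,A,E,H,B] q_used=0 → run D
t=9: queue=[D,G,A,E,H,B] q_used=1 → run D
t=10: queue=[D,G,A,E,H,B] q_used=2 → run D
t=11: queue=[D,G,A,E,H,B] q_used=3 → run D
t=12: queue=[G,A,E,H,B,D] q_used=0 → run G
t=13: queue=[G,A,E,H,B,D] q_used=1 → run G
t=14: queue=[G,A,E,H,B,D] q_used=2 → run G
t=15: queue=[G,A,E,H,B,D] q_used=3 → run G
t=16: queue=[A,E,H,B,D,G] q_used=0 → run A
t=17: queue=[E,H,B,D,G] q_used=0 → run E
t=18: queue=[E,H,B,D,G] q_used=1 → run E
t=19: queue=[H,B,D,G] q_used=0 → run H
t=20: queue=[H,B,D,G] q_used=1 → run H
t=21: queue=[H,B,D,G] q_used=2 → run H
t=22: queue=[H,B,D,G] q_used=3 → run H
t=23: queue=[B,D,G,H] q_used=0 → run B
t=24: queue=[B,D,G,H] q_used=1 → run B
t=25: queue=[D,G,H] q_used=0 → run D
t=26: queue=[D,G,H] q_used=1 → run D
t=27: queue=[G,H] q_used=0 → run G
t=28: queue=[H] q_used=0 → run H
t=29: queue=[H] q_used=1 → run H
t=30: queue=[H] q_used=2 → run H
t=31: (idle)
t=32: (idle)
t=33: (idle)
t=34: (idle)
t=35: (idle)
t=36: (idle)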